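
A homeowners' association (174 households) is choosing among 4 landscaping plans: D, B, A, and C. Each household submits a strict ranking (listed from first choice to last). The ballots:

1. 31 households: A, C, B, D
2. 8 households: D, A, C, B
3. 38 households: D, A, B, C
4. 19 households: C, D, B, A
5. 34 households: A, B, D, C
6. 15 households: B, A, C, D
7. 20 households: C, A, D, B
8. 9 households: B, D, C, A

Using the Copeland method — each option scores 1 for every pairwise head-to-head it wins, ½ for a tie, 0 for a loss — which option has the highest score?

D: beats C; loses to B and A → score 1.
B: beats D and C; loses to A → score 2.
A: beats D, B, and C → score 3.
C: loses to D, B, and A → score 0.
A has the best pairwise record.

A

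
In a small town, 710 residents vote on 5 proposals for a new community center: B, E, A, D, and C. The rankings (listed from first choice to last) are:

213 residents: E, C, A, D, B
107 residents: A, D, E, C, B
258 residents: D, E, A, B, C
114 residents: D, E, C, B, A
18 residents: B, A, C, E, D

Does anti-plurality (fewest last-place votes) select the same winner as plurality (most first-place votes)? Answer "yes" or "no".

Anti-plurality — last-place votes: B 320, E 0, A 114, D 18, C 258. Winner: E.
Plurality — first-place votes: B 18, E 213, A 107, D 372, C 0. Winner: D.
The two methods disagree.

no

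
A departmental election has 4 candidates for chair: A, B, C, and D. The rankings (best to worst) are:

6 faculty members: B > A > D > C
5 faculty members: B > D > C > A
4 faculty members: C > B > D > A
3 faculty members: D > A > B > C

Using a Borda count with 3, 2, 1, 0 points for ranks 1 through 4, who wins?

A: 6·2 + 5·0 + 4·0 + 3·2 = 18
B: 6·3 + 5·3 + 4·2 + 3·1 = 44
C: 6·0 + 5·1 + 4·3 + 3·0 = 17
D: 6·1 + 5·2 + 4·1 + 3·3 = 29
B has the highest Borda score (44).

B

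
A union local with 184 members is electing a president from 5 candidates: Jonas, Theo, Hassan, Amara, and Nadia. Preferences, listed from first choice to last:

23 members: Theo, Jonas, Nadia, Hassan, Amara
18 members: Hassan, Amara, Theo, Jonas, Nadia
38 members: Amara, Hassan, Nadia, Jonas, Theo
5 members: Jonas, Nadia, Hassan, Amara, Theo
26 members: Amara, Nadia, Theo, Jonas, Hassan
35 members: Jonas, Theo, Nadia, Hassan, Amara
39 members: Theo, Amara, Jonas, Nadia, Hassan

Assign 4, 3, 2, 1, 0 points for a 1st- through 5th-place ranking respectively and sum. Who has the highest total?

Theo

Jonas: 23·3 + 18·1 + 38·1 + 5·4 + 26·1 + 35·4 + 39·2 = 389
Theo: 23·4 + 18·2 + 38·0 + 5·0 + 26·2 + 35·3 + 39·4 = 441
Hassan: 23·1 + 18·4 + 38·3 + 5·2 + 26·0 + 35·1 + 39·0 = 254
Amara: 23·0 + 18·3 + 38·4 + 5·1 + 26·4 + 35·0 + 39·3 = 432
Nadia: 23·2 + 18·0 + 38·2 + 5·3 + 26·3 + 35·2 + 39·1 = 324
Theo has the highest Borda score (441).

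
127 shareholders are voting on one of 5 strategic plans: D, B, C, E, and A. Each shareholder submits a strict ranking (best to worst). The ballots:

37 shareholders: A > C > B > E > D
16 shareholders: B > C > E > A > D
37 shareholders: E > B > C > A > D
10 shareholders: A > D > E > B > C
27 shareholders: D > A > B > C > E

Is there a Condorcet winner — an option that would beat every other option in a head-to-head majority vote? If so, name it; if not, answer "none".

A

A vs D: 100–27 for A.
A vs B: 74–53 for A.
A vs C: 74–53 for A.
A vs E: 74–53 for A.
A beats every other option head-to-head.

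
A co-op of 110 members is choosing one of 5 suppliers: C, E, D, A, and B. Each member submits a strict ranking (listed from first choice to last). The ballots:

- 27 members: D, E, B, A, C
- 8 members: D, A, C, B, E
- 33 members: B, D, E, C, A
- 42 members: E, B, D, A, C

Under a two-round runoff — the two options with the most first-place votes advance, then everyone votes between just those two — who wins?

D

Round 1 first-place votes: C 0, E 42, D 35, A 0, B 33.
E and D advance.
Runoff: E is preferred to D by 42 voters; D by 68.
D wins the runoff.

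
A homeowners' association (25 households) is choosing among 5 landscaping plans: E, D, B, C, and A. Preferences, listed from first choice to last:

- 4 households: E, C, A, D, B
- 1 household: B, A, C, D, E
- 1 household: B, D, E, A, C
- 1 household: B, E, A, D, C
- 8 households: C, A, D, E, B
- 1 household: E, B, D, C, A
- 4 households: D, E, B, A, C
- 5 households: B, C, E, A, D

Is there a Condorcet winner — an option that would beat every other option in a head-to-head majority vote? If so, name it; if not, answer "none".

none

Checking pairwise contests:
D beats E 14–11.
C beats D 18–7.
E beats B 17–8.
B beats C 13–12.
E beats A 16–9.
Every option loses at least one head-to-head, so there is no Condorcet winner.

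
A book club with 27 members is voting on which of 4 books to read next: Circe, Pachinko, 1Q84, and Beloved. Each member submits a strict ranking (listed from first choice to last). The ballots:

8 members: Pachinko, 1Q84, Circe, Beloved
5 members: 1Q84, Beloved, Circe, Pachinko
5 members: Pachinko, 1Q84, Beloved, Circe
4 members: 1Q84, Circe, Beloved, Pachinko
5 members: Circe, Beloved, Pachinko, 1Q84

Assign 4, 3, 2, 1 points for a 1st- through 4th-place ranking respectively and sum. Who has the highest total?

Circe: 8·2 + 5·2 + 5·1 + 4·3 + 5·4 = 63
Pachinko: 8·4 + 5·1 + 5·4 + 4·1 + 5·2 = 71
1Q84: 8·3 + 5·4 + 5·3 + 4·4 + 5·1 = 80
Beloved: 8·1 + 5·3 + 5·2 + 4·2 + 5·3 = 56
1Q84 has the highest Borda score (80).

1Q84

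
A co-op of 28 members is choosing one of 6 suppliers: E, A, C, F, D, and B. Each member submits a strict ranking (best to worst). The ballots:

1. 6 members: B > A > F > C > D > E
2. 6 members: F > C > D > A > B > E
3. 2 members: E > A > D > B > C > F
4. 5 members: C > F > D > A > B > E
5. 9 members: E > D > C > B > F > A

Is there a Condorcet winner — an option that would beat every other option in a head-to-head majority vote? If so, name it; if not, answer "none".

C vs E: 17–11 for C.
C vs A: 20–8 for C.
C vs F: 16–12 for C.
C vs D: 17–11 for C.
C vs B: 20–8 for C.
C beats every other option head-to-head.

C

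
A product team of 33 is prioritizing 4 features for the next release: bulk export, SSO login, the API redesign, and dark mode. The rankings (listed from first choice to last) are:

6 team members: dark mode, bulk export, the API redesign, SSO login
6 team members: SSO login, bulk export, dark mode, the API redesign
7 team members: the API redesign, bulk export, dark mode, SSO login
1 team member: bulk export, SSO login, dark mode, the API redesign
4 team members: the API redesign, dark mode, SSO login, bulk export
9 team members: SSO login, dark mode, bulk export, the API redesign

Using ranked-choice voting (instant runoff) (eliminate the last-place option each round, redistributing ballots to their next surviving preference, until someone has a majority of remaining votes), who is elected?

Round 1: bulk export 1, SSO login 15, the API redesign 11, dark mode 6. Eliminate bulk export.
Round 2: SSO login 16, the API redesign 11, dark mode 6. Eliminate dark mode.
Round 3: SSO login 16, the API redesign 17. The API redesign has a majority.

the API redesign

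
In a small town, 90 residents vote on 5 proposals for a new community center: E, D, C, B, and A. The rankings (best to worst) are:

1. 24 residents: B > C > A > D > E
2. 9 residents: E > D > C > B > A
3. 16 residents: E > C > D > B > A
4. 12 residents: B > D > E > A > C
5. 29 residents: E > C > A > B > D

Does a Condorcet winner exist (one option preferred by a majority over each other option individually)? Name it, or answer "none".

E

E vs D: 54–36 for E.
E vs C: 66–24 for E.
E vs B: 54–36 for E.
E vs A: 66–24 for E.
E beats every other option head-to-head.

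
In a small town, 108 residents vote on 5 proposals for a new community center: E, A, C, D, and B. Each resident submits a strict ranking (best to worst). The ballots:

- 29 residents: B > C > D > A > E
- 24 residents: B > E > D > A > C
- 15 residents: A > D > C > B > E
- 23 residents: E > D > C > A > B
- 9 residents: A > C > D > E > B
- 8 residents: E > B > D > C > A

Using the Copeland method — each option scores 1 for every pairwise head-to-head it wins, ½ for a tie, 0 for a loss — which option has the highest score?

E: beats A, C, and D; loses to B → score 3.
A: loses to E, C, D, and B → score 0.
C: beats A; loses to E, D, and B → score 1.
D: beats A and C; loses to E and B → score 2.
B: beats E, A, C, and D → score 4.
B has the best pairwise record.

B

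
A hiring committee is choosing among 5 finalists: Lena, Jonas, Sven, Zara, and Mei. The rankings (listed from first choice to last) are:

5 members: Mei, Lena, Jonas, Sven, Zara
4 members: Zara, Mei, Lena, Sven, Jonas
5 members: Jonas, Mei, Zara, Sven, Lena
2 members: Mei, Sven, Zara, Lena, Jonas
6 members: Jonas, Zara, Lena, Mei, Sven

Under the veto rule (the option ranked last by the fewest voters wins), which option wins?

Last-place votes: Lena 5, Jonas 6, Sven 6, Zara 5, Mei 0.
Mei is ranked last by the fewest voters, so Mei wins.

Mei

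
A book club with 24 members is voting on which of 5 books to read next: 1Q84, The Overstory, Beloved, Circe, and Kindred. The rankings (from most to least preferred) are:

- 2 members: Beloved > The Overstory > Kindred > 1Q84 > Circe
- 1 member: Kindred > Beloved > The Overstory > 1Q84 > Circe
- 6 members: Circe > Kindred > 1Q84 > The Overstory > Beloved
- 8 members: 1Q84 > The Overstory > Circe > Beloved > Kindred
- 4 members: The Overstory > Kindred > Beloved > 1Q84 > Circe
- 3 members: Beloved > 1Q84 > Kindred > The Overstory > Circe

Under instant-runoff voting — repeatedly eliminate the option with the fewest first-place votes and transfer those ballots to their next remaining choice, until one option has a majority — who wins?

1Q84

Round 1: 1Q84 8, The Overstory 4, Beloved 5, Circe 6, Kindred 1. Eliminate Kindred.
Round 2: 1Q84 8, The Overstory 4, Beloved 6, Circe 6. Eliminate The Overstory.
Round 3: 1Q84 8, Beloved 10, Circe 6. Eliminate Circe.
Round 4: 1Q84 14, Beloved 10. 1Q84 has a majority.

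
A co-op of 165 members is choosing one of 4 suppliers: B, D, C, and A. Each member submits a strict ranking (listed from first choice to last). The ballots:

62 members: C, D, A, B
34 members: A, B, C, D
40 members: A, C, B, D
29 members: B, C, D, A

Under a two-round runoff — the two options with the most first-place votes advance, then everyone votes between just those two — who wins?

Round 1 first-place votes: B 29, D 0, C 62, A 74.
A and C advance.
Runoff: A is preferred to C by 74 voters; C by 91.
C wins the runoff.

C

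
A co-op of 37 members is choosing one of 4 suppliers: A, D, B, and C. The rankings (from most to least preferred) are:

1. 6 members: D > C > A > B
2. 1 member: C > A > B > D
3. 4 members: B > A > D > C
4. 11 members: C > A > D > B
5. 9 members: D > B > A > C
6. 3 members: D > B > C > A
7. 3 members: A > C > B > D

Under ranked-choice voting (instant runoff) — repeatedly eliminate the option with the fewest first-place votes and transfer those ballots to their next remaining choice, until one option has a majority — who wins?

D

Round 1: A 3, D 18, B 4, C 12. Eliminate A.
Round 2: D 18, B 4, C 15. Eliminate B.
Round 3: D 22, C 15. D has a majority.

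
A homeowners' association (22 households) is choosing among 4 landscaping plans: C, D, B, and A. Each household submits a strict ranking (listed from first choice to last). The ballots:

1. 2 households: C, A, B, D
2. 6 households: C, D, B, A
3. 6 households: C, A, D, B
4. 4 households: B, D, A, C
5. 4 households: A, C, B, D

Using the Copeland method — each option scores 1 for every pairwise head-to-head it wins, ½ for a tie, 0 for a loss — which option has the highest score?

C: beats D, B, and A → score 3.
D: beats B; loses to C and A → score 1.
B: loses to C, D, and A → score 0.
A: beats D and B; loses to C → score 2.
C has the best pairwise record.

C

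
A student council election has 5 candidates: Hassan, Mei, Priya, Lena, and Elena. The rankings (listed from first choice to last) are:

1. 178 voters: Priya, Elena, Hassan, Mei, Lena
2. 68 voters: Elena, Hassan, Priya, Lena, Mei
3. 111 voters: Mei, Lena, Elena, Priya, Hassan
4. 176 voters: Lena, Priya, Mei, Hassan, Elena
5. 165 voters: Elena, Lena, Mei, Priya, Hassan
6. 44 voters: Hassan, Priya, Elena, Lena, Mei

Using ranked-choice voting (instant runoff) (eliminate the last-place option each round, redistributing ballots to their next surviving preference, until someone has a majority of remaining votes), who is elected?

Round 1: Hassan 44, Mei 111, Priya 178, Lena 176, Elena 233. Eliminate Hassan.
Round 2: Mei 111, Priya 222, Lena 176, Elena 233. Eliminate Mei.
Round 3: Priya 222, Lena 287, Elena 233. Eliminate Priya.
Round 4: Lena 287, Elena 455. Elena has a majority.

Elena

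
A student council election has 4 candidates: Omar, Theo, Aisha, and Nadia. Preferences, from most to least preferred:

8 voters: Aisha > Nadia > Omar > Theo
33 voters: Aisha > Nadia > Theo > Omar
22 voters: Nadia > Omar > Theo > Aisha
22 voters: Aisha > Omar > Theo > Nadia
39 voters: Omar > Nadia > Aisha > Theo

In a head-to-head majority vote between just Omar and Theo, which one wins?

Voters preferring Omar to Theo: 91; preferring Theo to Omar: 33.
Omar wins the head-to-head.

Omar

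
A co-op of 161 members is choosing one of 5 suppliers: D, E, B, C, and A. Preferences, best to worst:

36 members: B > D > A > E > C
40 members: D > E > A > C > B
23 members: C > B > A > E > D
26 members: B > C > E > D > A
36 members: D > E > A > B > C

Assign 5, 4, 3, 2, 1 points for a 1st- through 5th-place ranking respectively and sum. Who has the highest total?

D

D: 36·4 + 40·5 + 23·1 + 26·2 + 36·5 = 599
E: 36·2 + 40·4 + 23·2 + 26·3 + 36·4 = 500
B: 36·5 + 40·1 + 23·4 + 26·5 + 36·2 = 514
C: 36·1 + 40·2 + 23·5 + 26·4 + 36·1 = 371
A: 36·3 + 40·3 + 23·3 + 26·1 + 36·3 = 431
D has the highest Borda score (599).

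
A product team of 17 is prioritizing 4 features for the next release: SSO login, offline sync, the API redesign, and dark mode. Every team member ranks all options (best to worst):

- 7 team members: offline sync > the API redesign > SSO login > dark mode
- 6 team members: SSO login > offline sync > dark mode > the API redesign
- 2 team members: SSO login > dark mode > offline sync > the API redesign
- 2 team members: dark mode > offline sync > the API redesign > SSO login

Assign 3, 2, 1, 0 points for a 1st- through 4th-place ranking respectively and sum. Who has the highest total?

offline sync

SSO login: 7·1 + 6·3 + 2·3 + 2·0 = 31
offline sync: 7·3 + 6·2 + 2·1 + 2·2 = 39
the API redesign: 7·2 + 6·0 + 2·0 + 2·1 = 16
dark mode: 7·0 + 6·1 + 2·2 + 2·3 = 16
offline sync has the highest Borda score (39).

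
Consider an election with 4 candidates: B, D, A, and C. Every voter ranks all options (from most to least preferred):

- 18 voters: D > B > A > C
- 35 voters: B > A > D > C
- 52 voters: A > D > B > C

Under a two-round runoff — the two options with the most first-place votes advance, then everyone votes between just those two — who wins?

Round 1 first-place votes: B 35, D 18, A 52, C 0.
A and B advance.
Runoff: A is preferred to B by 52 voters; B by 53.
B wins the runoff.

B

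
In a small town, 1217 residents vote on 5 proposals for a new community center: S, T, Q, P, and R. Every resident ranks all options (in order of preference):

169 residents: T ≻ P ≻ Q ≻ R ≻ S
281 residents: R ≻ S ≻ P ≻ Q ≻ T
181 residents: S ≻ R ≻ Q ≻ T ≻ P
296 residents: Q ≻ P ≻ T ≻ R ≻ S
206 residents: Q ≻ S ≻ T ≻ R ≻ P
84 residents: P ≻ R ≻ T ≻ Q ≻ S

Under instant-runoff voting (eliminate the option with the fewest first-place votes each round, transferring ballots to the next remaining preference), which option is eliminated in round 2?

Round 1: S 181, T 169, Q 502, P 84, R 281. Eliminate P.
Round 2: S 181, T 169, Q 502, R 365. Eliminate T.

T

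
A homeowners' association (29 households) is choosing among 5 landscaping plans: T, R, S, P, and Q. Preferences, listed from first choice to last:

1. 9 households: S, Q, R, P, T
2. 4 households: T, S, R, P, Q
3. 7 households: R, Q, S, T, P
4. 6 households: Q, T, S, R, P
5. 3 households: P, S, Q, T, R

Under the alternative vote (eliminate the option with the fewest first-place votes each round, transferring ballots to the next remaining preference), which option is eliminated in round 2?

Round 1: T 4, R 7, S 9, P 3, Q 6. Eliminate P.
Round 2: T 4, R 7, S 12, Q 6. Eliminate T.

T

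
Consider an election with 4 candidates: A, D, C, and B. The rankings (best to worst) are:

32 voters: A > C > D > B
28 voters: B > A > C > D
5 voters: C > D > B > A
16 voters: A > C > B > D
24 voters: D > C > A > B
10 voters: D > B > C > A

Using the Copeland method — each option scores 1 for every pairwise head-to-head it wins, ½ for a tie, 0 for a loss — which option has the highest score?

A: beats D, C, and B → score 3.
D: beats B; loses to A and C → score 1.
C: beats D and B; loses to A → score 2.
B: loses to A, D, and C → score 0.
A has the best pairwise record.

A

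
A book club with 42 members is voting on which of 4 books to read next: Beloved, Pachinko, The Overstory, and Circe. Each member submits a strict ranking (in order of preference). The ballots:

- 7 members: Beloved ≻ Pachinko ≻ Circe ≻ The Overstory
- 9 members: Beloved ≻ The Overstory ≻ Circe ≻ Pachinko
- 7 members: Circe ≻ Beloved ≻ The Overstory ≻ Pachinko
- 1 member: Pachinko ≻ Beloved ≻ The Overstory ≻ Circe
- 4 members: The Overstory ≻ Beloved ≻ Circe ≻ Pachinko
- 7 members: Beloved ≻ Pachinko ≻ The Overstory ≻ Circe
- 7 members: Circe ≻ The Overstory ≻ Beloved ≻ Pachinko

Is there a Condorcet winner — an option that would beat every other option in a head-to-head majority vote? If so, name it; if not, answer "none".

Beloved

Beloved vs Pachinko: 41–1 for Beloved.
Beloved vs The Overstory: 31–11 for Beloved.
Beloved vs Circe: 28–14 for Beloved.
Beloved beats every other option head-to-head.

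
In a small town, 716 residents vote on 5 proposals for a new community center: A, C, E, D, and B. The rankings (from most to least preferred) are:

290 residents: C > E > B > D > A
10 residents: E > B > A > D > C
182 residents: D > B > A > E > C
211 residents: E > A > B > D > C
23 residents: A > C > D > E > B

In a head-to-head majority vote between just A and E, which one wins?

Voters preferring A to E: 205; preferring E to A: 511.
E wins the head-to-head.

E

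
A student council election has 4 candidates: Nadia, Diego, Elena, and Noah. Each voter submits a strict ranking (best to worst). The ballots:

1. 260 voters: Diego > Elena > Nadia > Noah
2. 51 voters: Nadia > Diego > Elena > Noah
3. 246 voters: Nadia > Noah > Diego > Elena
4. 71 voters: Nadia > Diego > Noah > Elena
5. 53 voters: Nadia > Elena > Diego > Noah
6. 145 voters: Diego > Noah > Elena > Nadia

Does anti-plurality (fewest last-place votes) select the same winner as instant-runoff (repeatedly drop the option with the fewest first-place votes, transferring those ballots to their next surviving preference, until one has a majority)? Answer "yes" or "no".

no

Anti-plurality — last-place votes: Nadia 145, Diego 0, Elena 317, Noah 364. Winner: Diego.
Instant-runoff — R1 Nadia 421, Diego 405, Elena 0, Noah 0 (Nadia winner). Winner: Nadia.
The two methods disagree.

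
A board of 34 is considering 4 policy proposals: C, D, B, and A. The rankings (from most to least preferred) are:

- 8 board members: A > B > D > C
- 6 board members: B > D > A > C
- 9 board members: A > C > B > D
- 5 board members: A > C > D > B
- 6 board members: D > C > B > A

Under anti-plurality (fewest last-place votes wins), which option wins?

Last-place votes: C 14, D 9, B 5, A 6.
B is ranked last by the fewest voters, so B wins.

B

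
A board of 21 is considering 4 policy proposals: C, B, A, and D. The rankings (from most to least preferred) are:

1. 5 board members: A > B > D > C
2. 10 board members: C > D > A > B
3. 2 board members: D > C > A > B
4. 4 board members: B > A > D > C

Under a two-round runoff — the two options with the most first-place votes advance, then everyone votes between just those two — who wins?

C

Round 1 first-place votes: C 10, B 4, A 5, D 2.
C and A advance.
Runoff: C is preferred to A by 12 voters; A by 9.
C wins the runoff.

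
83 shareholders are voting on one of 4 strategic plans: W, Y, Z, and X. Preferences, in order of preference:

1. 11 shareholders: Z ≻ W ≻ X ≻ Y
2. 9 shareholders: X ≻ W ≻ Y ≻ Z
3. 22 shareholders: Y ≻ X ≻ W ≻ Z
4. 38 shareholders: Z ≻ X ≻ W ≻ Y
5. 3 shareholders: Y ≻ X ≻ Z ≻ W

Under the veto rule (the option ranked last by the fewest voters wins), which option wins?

Last-place votes: W 3, Y 49, Z 31, X 0.
X is ranked last by the fewest voters, so X wins.

X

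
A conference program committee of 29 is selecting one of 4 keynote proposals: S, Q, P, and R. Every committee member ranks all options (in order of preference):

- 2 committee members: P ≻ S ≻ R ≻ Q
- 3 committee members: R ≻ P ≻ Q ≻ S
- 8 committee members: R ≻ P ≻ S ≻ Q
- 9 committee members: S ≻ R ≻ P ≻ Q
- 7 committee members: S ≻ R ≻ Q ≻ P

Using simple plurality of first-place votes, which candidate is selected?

S

First-place votes: S 16, Q 0, P 2, R 11.
S has the most first-place votes.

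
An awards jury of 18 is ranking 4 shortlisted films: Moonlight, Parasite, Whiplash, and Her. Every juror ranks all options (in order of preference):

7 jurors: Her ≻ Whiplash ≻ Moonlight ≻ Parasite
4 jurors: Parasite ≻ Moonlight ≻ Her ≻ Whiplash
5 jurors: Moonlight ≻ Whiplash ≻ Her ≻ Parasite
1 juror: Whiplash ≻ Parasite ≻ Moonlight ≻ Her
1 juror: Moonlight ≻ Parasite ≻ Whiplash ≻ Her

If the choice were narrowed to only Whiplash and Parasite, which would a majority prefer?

Whiplash

Voters preferring Whiplash to Parasite: 13; preferring Parasite to Whiplash: 5.
Whiplash wins the head-to-head.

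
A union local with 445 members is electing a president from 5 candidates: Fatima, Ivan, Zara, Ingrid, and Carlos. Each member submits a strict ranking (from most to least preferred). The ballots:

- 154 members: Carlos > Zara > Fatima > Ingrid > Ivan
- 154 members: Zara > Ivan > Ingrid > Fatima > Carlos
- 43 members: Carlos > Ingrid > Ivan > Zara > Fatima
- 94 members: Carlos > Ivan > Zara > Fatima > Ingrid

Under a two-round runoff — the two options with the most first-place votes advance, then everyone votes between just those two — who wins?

Carlos

Round 1 first-place votes: Fatima 0, Ivan 0, Zara 154, Ingrid 0, Carlos 291.
Carlos and Zara advance.
Runoff: Carlos is preferred to Zara by 291 voters; Zara by 154.
Carlos wins the runoff.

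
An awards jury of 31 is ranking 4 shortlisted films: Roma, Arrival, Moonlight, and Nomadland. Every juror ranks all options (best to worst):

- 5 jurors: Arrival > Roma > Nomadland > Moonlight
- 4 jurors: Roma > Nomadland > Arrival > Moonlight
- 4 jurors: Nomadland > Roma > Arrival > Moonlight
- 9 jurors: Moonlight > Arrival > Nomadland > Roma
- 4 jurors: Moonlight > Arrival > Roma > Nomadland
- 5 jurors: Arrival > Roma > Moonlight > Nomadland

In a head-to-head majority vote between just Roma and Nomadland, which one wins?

Voters preferring Roma to Nomadland: 18; preferring Nomadland to Roma: 13.
Roma wins the head-to-head.

Roma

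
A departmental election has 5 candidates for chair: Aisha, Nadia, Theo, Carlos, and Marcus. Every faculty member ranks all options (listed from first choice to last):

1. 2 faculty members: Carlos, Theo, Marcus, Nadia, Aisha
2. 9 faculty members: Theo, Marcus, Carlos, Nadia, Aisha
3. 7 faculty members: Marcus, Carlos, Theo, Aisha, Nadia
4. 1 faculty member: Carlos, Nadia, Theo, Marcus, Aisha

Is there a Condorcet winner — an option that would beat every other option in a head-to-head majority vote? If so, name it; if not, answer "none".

Checking pairwise contests:
Nadia beats Aisha 12–7.
Theo beats Nadia 18–1.
Carlos beats Theo 10–9.
Marcus beats Carlos 16–3.
Theo beats Marcus 12–7.
Every option loses at least one head-to-head, so there is no Condorcet winner.

none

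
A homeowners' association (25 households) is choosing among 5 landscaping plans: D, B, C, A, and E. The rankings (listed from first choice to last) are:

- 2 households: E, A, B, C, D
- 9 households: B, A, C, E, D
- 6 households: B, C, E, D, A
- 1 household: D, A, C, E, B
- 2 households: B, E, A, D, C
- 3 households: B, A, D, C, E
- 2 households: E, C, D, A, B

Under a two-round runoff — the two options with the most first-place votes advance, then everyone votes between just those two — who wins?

B

Round 1 first-place votes: D 1, B 20, C 0, A 0, E 4.
B and E advance.
Runoff: B is preferred to E by 20 voters; E by 5.
B wins the runoff.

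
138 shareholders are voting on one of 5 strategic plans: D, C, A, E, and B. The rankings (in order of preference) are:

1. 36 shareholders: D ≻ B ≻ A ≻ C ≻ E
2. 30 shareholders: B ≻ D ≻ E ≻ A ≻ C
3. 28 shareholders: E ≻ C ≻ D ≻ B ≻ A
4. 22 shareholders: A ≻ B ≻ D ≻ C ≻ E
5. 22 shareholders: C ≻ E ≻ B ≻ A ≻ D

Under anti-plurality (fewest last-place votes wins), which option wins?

Last-place votes: D 22, C 30, A 28, E 58, B 0.
B is ranked last by the fewest voters, so B wins.

B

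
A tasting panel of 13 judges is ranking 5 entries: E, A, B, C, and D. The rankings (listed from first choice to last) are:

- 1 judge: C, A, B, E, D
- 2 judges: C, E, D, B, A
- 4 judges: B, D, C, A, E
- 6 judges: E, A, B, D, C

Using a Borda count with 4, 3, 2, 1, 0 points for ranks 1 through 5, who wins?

E: 1·1 + 2·3 + 4·0 + 6·4 = 31
A: 1·3 + 2·0 + 4·1 + 6·3 = 25
B: 1·2 + 2·1 + 4·4 + 6·2 = 32
C: 1·4 + 2·4 + 4·2 + 6·0 = 20
D: 1·0 + 2·2 + 4·3 + 6·1 = 22
B has the highest Borda score (32).

B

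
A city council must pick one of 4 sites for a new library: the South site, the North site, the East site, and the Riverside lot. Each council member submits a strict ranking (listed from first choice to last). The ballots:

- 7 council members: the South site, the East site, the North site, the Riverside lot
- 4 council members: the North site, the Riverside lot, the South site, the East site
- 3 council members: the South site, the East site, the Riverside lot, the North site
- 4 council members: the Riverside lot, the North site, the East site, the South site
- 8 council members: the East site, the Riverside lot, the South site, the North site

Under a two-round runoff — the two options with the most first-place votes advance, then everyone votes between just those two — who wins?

Round 1 first-place votes: the South site 10, the North site 4, the East site 8, the Riverside lot 4.
the South site and the East site advance.
Runoff: the South site is preferred to the East site by 14 voters; the East site by 12.
the South site wins the runoff.

the South site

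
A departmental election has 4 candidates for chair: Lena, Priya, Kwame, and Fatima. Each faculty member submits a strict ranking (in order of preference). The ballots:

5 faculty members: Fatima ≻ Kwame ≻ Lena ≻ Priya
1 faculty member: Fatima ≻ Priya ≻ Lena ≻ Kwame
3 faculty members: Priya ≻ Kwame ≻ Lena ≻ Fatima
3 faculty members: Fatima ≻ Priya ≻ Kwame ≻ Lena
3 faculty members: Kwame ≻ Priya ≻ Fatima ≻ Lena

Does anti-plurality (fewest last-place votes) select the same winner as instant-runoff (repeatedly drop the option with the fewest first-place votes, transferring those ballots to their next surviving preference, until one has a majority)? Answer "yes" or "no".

no

Anti-plurality — last-place votes: Lena 6, Priya 5, Kwame 1, Fatima 3. Winner: Kwame.
Instant-runoff — R1 Lena 0, Priya 3, Kwame 3, Fatima 9 (Fatima winner). Winner: Fatima.
The two methods disagree.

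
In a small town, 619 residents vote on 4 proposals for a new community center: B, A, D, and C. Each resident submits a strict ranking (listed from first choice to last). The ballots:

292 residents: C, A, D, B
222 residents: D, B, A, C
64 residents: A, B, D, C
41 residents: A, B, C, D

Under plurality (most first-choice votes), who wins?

C

First-place votes: B 0, A 105, D 222, C 292.
C has the most first-place votes.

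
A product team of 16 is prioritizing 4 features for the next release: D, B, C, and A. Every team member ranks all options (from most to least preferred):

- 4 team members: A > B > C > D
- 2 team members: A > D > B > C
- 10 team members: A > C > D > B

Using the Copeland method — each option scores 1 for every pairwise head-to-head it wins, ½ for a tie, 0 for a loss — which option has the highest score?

D: beats B; loses to C and A → score 1.
B: loses to D, C, and A → score 0.
C: beats D and B; loses to A → score 2.
A: beats D, B, and C → score 3.
A has the best pairwise record.

A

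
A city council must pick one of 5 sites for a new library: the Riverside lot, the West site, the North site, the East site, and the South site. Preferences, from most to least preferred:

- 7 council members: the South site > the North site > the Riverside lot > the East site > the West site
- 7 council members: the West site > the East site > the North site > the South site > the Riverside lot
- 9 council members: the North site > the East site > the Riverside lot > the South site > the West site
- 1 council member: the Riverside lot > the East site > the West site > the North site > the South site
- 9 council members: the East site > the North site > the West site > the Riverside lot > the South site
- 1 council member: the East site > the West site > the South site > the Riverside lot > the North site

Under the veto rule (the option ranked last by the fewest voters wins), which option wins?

the East site

Last-place votes: the Riverside lot 7, the West site 16, the North site 1, the East site 0, the South site 10.
the East site is ranked last by the fewest voters, so the East site wins.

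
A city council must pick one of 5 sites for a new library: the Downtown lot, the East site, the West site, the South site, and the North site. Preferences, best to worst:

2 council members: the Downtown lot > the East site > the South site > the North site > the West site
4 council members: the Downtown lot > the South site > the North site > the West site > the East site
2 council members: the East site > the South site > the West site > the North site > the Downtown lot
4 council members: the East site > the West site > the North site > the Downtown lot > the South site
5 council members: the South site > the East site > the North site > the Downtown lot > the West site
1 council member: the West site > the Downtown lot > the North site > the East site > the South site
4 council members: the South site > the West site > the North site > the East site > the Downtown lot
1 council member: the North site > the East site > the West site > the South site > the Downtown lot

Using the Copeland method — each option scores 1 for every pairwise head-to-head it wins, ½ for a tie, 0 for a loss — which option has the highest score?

the South site

the Downtown lot: loses to the East site, the West site, the South site, and the North site → score 0.
the East site: beats the Downtown lot, the West site, and the North site; loses to the South site → score 3.
the West site: beats the Downtown lot; loses to the East site, the South site, and the North site → score 1.
the South site: beats the Downtown lot, the East site, the West site, and the North site → score 4.
the North site: beats the Downtown lot and the West site; loses to the East site and the South site → score 2.
the South site has the best pairwise record.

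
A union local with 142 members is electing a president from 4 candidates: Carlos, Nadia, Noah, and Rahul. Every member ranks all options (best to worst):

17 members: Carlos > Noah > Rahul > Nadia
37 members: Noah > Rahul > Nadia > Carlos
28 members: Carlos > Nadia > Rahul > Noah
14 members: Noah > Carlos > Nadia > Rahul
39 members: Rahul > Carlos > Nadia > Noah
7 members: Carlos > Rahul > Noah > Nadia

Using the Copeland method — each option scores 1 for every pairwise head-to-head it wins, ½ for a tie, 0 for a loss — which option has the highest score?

Carlos: beats Nadia and Noah; loses to Rahul → score 2.
Nadia: loses to Carlos, Noah, and Rahul → score 0.
Noah: beats Nadia; loses to Carlos and Rahul → score 1.
Rahul: beats Carlos, Nadia, and Noah → score 3.
Rahul has the best pairwise record.

Rahul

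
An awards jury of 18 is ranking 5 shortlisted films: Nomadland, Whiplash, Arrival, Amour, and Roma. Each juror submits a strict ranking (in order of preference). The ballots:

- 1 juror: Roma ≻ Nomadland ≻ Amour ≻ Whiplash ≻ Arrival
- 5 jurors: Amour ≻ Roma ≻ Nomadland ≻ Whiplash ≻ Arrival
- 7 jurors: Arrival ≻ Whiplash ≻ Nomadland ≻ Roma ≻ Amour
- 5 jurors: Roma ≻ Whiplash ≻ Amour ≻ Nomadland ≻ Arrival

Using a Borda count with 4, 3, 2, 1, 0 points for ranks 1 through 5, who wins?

Nomadland: 1·3 + 5·2 + 7·2 + 5·1 = 32
Whiplash: 1·1 + 5·1 + 7·3 + 5·3 = 42
Arrival: 1·0 + 5·0 + 7·4 + 5·0 = 28
Amour: 1·2 + 5·4 + 7·0 + 5·2 = 32
Roma: 1·4 + 5·3 + 7·1 + 5·4 = 46
Roma has the highest Borda score (46).

Roma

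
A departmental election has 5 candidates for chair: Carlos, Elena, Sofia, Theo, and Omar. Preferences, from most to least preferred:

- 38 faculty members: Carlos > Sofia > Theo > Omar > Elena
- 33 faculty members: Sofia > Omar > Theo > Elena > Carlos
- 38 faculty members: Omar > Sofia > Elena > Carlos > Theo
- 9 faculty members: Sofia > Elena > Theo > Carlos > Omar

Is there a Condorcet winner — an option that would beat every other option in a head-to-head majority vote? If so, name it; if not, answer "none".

Sofia vs Carlos: 80–38 for Sofia.
Sofia vs Elena: 118–0 for Sofia.
Sofia vs Theo: 118–0 for Sofia.
Sofia vs Omar: 80–38 for Sofia.
Sofia beats every other option head-to-head.

Sofia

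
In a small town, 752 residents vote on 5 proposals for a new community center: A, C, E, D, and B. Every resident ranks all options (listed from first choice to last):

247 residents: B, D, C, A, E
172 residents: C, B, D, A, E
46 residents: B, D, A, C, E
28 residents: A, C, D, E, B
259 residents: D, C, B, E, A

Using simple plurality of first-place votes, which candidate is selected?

B

First-place votes: A 28, C 172, E 0, D 259, B 293.
B has the most first-place votes.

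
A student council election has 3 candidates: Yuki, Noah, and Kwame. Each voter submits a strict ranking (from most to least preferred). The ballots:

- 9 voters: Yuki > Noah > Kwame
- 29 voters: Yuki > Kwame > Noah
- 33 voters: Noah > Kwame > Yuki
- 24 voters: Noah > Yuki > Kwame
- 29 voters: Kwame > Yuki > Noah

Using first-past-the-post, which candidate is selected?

Noah

First-place votes: Yuki 38, Noah 57, Kwame 29.
Noah has the most first-place votes.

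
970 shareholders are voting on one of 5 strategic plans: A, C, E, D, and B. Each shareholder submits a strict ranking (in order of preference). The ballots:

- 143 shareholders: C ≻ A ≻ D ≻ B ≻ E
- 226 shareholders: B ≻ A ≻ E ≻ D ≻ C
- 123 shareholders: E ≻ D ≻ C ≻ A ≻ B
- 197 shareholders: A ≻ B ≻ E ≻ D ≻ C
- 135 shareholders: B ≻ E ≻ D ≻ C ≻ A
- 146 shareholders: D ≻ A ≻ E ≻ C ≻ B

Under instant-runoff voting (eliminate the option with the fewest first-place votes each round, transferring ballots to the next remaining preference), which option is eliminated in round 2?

Round 1: A 197, C 143, E 123, D 146, B 361. Eliminate E.
Round 2: A 197, C 143, D 269, B 361. Eliminate C.

C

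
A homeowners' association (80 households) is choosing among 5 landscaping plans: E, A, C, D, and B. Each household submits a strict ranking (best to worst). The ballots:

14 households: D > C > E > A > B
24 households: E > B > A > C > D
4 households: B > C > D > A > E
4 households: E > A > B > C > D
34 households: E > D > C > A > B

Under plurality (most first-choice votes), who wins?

E

First-place votes: E 62, A 0, C 0, D 14, B 4.
E has the most first-place votes.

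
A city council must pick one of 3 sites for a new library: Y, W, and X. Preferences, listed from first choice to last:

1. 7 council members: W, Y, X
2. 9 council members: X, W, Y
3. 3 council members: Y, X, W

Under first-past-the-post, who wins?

X

First-place votes: Y 3, W 7, X 9.
X has the most first-place votes.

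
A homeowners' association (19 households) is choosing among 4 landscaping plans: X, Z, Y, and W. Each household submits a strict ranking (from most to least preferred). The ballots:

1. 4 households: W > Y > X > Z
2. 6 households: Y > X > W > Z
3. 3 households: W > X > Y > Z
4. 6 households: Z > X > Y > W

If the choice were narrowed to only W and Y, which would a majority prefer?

Voters preferring W to Y: 7; preferring Y to W: 12.
Y wins the head-to-head.

Y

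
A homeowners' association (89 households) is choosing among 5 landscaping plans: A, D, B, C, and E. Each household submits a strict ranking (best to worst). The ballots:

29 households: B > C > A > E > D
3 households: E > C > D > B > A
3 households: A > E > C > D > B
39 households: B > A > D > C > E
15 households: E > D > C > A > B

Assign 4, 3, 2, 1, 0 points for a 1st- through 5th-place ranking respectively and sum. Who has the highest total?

A: 29·2 + 3·0 + 3·4 + 39·3 + 15·1 = 202
D: 29·0 + 3·2 + 3·1 + 39·2 + 15·3 = 132
B: 29·4 + 3·1 + 3·0 + 39·4 + 15·0 = 275
C: 29·3 + 3·3 + 3·2 + 39·1 + 15·2 = 171
E: 29·1 + 3·4 + 3·3 + 39·0 + 15·4 = 110
B has the highest Borda score (275).

B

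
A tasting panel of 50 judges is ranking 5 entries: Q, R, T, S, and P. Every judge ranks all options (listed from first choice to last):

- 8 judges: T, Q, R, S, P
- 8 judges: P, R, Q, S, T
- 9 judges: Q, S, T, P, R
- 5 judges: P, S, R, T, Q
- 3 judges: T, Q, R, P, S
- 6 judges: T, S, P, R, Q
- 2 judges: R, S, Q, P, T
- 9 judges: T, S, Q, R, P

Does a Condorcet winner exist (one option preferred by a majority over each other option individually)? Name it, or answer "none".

T vs Q: 31–19 for T.
T vs R: 35–15 for T.
T vs S: 26–24 for T.
T vs P: 35–15 for T.
T beats every other option head-to-head.

T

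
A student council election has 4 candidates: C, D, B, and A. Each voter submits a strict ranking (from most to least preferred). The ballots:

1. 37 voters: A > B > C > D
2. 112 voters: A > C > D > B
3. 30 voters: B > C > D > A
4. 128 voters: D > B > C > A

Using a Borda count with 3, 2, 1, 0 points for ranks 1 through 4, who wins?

C: 37·1 + 112·2 + 30·2 + 128·1 = 449
D: 37·0 + 112·1 + 30·1 + 128·3 = 526
B: 37·2 + 112·0 + 30·3 + 128·2 = 420
A: 37·3 + 112·3 + 30·0 + 128·0 = 447
D has the highest Borda score (526).

D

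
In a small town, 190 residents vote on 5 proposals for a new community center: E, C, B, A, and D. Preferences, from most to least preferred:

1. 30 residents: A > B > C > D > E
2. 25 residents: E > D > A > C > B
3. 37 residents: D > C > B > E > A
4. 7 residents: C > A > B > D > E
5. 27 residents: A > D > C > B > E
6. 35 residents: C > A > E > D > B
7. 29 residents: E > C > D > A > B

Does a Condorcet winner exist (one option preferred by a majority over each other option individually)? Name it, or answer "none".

C vs E: 136–54 for C.
C vs B: 160–30 for C.
C vs A: 108–82 for C.
C vs D: 101–89 for C.
C beats every other option head-to-head.

C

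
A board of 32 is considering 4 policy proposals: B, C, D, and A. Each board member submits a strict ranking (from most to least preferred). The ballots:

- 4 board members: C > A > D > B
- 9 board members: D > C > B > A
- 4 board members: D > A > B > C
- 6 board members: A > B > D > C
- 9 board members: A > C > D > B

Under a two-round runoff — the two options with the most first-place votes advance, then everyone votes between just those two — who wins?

A

Round 1 first-place votes: B 0, C 4, D 13, A 15.
A and D advance.
Runoff: A is preferred to D by 19 voters; D by 13.
A wins the runoff.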